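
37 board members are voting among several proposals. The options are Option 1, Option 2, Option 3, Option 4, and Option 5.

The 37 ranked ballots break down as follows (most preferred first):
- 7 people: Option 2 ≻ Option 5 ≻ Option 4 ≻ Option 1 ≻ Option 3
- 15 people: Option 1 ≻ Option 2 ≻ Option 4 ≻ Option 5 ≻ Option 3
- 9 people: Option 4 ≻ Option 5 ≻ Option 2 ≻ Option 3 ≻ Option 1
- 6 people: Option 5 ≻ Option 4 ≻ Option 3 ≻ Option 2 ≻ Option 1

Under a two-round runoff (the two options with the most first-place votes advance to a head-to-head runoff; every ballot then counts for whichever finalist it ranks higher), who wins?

Round 1 first-place votes: Option 1 15, Option 2 7, Option 3 0, Option 4 9, Option 5 6. Option 1 and Option 4 advance.
Runoff: Option 1 is ranked above Option 4 on 15 ballots, Option 4 above Option 1 on 22.

Option 4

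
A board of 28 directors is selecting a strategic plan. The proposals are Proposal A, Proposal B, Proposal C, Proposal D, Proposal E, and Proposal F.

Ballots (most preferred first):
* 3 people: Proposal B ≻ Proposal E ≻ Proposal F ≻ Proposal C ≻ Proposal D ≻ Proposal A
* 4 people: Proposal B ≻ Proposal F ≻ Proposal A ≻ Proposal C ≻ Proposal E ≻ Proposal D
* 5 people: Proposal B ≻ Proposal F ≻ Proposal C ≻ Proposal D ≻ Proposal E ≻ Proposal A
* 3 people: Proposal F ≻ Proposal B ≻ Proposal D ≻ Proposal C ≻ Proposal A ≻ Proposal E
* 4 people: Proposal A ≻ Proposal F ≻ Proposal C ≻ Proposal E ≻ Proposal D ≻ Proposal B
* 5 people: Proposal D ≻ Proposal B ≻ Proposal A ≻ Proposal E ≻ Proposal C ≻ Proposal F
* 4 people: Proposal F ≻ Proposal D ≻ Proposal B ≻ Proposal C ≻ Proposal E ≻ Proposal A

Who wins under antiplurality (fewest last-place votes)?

Last-place votes: Proposal A 12, Proposal B 4, Proposal C 0, Proposal D 4, Proposal E 3, Proposal F 5.

Proposal C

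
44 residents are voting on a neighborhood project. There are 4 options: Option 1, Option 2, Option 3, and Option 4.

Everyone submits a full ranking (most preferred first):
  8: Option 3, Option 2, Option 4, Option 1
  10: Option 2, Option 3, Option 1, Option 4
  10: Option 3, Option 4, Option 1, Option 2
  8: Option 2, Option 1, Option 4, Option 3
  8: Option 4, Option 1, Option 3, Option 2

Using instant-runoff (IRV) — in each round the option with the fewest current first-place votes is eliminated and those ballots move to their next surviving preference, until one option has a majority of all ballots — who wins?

Round 1: Option 1 0, Option 2 18, Option 3 18, Option 4 8. Option 1 eliminated.
Round 2: Option 2 18, Option 3 18, Option 4 8. Option 4 eliminated.
Round 3: Option 2 18, Option 3 26. Option 3 has a majority (≥23).

Option 3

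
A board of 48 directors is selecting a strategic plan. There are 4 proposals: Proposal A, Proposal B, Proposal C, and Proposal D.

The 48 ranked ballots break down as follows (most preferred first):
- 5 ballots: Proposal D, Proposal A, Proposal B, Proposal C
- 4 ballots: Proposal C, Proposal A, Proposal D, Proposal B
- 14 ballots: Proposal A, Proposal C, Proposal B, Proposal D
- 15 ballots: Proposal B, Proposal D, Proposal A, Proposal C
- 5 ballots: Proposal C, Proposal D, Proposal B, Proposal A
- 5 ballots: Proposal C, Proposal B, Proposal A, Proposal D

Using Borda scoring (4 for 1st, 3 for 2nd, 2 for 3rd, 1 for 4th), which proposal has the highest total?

Proposal A: 5×3 + 4×3 + 14×4 + 15×2 + 5×1 + 5×2 = 128
Proposal B: 5×2 + 4×1 + 14×2 + 15×4 + 5×2 + 5×3 = 127
Proposal C: 5×1 + 4×4 + 14×3 + 15×1 + 5×4 + 5×4 = 118
Proposal D: 5×4 + 4×2 + 14×1 + 15×3 + 5×3 + 5×1 = 107

Proposal A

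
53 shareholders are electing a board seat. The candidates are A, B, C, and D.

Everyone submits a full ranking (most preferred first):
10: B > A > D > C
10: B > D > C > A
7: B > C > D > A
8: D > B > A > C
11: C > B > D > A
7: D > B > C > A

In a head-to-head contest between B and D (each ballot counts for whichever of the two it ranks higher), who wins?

B is ranked above D on 38 ballots; D above B on 15.

B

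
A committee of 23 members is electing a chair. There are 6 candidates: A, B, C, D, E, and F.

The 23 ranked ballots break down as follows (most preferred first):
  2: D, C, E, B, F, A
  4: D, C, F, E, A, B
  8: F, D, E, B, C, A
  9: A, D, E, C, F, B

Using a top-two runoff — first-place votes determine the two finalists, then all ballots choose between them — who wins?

F

Round 1 first-place votes: A 9, B 0, C 0, D 6, E 0, F 8. A and F advance.
Runoff: A is ranked above F on 9 ballots, F above A on 14.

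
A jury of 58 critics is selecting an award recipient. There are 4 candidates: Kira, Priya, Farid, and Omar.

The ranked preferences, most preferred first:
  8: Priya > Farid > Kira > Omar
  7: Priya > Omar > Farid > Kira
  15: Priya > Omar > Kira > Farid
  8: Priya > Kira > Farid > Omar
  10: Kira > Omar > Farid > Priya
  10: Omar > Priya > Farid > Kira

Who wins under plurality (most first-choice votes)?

Priya

First-place votes: Kira 10, Priya 38, Farid 0, Omar 10.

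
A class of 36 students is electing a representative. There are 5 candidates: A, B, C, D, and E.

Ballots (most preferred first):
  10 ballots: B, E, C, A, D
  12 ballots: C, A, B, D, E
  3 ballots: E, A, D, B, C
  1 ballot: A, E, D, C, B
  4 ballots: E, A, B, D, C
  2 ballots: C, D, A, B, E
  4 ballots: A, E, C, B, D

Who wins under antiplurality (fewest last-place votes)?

Last-place votes: A 0, B 1, C 7, D 14, E 14.

A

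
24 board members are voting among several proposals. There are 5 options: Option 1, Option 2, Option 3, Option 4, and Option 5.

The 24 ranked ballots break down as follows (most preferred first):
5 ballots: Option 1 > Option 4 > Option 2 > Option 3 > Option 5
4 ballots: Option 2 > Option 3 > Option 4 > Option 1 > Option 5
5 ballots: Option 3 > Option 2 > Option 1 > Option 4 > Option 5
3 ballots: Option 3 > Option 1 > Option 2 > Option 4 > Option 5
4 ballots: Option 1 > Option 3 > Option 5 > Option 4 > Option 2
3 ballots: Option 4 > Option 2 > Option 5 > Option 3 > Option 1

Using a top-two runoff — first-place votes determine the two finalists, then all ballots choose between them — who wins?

Option 3

Round 1 first-place votes: Option 1 9, Option 2 4, Option 3 8, Option 4 3, Option 5 0. Option 1 and Option 3 advance.
Runoff: Option 1 is ranked above Option 3 on 9 ballots, Option 3 above Option 1 on 15.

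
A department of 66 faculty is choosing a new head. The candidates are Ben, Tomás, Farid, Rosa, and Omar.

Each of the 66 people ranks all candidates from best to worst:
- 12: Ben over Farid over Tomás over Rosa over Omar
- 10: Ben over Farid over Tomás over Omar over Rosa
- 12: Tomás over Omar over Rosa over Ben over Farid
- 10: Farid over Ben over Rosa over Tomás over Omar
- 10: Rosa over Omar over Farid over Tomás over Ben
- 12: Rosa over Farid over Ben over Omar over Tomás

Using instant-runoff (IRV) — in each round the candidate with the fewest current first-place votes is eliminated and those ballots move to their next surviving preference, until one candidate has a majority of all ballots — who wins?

Rosa

Round 1: Ben 22, Tomás 12, Farid 10, Rosa 22, Omar 0. Omar eliminated.
Round 2: Ben 22, Tomás 12, Farid 10, Rosa 22. Farid eliminated.
Round 3: Ben 32, Tomás 12, Rosa 22. Tomás eliminated.
Round 4: Ben 32, Rosa 34. Rosa has a majority (≥34).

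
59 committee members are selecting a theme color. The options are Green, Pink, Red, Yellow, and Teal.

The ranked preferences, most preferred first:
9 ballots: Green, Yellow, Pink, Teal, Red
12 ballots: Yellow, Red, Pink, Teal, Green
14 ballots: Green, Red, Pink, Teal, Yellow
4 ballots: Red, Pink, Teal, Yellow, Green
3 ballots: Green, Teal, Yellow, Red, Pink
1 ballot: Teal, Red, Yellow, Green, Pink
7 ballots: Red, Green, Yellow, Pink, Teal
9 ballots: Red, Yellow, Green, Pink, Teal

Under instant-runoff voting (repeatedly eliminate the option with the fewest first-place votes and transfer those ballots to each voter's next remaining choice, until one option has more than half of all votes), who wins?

Red

Round 1: Green 26, Pink 0, Red 20, Yellow 12, Teal 1. Pink eliminated.
Round 2: Green 26, Red 20, Yellow 12, Teal 1. Teal eliminated.
Round 3: Green 26, Red 21, Yellow 12. Yellow eliminated.
Round 4: Green 26, Red 33. Red has a majority (≥30).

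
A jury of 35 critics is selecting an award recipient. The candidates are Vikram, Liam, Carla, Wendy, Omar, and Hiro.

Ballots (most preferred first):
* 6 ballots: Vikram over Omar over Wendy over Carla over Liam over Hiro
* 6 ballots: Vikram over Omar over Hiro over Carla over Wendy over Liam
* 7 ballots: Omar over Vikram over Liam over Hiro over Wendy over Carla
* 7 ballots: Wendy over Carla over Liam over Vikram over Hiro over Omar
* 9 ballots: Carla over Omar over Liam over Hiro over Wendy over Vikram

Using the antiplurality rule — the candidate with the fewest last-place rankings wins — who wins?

Last-place votes: Vikram 9, Liam 6, Carla 7, Wendy 0, Omar 7, Hiro 6.

Wendy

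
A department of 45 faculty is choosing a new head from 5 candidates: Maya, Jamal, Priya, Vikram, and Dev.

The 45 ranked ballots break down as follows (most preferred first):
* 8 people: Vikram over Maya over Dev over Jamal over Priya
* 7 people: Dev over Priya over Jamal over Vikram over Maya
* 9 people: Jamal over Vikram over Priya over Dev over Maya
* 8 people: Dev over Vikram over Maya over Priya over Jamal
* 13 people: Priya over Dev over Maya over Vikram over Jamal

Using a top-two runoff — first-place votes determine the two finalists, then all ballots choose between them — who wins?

Round 1 first-place votes: Maya 0, Jamal 9, Priya 13, Vikram 8, Dev 15. Dev and Priya advance.
Runoff: Dev is ranked above Priya on 23 ballots, Priya above Dev on 22.

Dev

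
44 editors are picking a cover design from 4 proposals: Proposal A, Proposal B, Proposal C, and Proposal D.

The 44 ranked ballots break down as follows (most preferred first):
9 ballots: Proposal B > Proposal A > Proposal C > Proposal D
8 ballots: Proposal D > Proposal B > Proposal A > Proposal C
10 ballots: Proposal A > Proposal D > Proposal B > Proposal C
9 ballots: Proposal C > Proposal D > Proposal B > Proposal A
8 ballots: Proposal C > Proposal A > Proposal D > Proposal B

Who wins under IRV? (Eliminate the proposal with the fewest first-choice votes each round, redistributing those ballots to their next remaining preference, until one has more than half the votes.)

Round 1: Proposal A 10, Proposal B 9, Proposal C 17, Proposal D 8. Proposal D eliminated.
Round 2: Proposal A 10, Proposal B 17, Proposal C 17. Proposal A eliminated.
Round 3: Proposal B 27, Proposal C 17. Proposal B has a majority (≥23).

Proposal B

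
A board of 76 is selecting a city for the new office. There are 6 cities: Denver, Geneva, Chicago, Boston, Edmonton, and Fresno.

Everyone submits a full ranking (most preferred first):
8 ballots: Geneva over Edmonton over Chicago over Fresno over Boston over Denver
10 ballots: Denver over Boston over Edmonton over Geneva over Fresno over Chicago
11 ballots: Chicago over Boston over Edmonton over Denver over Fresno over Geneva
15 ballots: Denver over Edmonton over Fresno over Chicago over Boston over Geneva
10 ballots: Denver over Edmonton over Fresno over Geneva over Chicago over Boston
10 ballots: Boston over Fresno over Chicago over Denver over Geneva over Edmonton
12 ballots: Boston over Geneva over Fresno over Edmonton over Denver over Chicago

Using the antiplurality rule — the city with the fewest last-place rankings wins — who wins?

Last-place votes: Denver 8, Geneva 26, Chicago 22, Boston 10, Edmonton 10, Fresno 0.

Fresno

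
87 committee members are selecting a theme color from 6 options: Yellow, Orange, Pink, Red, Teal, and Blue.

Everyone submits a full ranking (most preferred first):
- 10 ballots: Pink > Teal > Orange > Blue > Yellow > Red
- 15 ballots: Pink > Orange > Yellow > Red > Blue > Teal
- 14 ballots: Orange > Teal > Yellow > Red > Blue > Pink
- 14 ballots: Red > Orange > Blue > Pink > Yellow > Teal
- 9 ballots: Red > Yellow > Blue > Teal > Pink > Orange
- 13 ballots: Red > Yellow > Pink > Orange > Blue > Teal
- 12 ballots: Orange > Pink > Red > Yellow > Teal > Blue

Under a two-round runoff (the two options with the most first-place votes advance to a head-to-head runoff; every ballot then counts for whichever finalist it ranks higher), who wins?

Orange

Round 1 first-place votes: Yellow 0, Orange 26, Pink 25, Red 36, Teal 0, Blue 0. Red and Orange advance.
Runoff: Red is ranked above Orange on 36 ballots, Orange above Red on 51.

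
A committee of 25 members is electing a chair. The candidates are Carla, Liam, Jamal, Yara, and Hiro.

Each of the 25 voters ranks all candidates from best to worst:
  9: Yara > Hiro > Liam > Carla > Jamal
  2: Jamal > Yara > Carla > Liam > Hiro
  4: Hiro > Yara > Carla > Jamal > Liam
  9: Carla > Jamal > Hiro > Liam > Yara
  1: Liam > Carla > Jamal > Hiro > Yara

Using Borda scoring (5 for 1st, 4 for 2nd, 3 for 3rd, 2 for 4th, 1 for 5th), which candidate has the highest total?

Hiro

Carla: 9×2 + 2×3 + 4×3 + 9×5 + 1×4 = 85
Liam: 9×3 + 2×2 + 4×1 + 9×2 + 1×5 = 58
Jamal: 9×1 + 2×5 + 4×2 + 9×4 + 1×3 = 66
Yara: 9×5 + 2×4 + 4×4 + 9×1 + 1×1 = 79
Hiro: 9×4 + 2×1 + 4×5 + 9×3 + 1×2 = 87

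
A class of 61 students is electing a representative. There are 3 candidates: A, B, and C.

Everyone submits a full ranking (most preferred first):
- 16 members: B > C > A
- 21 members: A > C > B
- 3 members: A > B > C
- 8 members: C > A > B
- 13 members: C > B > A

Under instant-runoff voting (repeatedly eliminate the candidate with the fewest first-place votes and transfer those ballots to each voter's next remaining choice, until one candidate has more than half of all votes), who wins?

C

Round 1: A 24, B 16, C 21. B eliminated.
Round 2: A 24, C 37. C has a majority (≥31).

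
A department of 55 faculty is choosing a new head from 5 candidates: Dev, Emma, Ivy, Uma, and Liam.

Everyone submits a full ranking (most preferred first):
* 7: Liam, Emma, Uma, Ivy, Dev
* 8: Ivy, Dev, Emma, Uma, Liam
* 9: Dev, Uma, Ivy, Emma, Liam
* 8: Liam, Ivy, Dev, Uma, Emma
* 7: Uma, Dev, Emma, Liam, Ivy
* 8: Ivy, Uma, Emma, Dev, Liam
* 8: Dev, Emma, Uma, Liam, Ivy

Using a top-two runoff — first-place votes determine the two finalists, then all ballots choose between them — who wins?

Ivy

Round 1 first-place votes: Dev 17, Emma 0, Ivy 16, Uma 7, Liam 15. Dev and Ivy advance.
Runoff: Dev is ranked above Ivy on 24 ballots, Ivy above Dev on 31.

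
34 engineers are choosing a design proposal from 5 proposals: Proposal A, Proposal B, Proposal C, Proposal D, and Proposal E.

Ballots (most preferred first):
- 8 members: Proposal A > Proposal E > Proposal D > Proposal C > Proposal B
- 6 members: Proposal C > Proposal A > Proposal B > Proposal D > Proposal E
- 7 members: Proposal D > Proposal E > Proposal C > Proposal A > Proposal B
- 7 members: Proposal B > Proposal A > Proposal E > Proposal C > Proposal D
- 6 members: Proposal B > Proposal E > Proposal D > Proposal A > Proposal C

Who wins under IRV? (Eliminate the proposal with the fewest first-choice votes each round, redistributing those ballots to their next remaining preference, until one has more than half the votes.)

Proposal A

Round 1: Proposal A 8, Proposal B 13, Proposal C 6, Proposal D 7, Proposal E 0. Proposal E eliminated.
Round 2: Proposal A 8, Proposal B 13, Proposal C 6, Proposal D 7. Proposal C eliminated.
Round 3: Proposal A 14, Proposal B 13, Proposal D 7. Proposal D eliminated.
Round 4: Proposal A 21, Proposal B 13. Proposal A has a majority (≥18).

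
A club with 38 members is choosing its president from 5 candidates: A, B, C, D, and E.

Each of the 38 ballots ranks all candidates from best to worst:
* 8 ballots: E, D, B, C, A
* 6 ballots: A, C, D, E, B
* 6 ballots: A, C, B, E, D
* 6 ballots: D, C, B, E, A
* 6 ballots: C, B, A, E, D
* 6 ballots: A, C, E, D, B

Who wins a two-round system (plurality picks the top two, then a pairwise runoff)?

Round 1 first-place votes: A 18, B 0, C 6, D 6, E 8. A and E advance.
Runoff: A is ranked above E on 24 ballots, E above A on 14.

A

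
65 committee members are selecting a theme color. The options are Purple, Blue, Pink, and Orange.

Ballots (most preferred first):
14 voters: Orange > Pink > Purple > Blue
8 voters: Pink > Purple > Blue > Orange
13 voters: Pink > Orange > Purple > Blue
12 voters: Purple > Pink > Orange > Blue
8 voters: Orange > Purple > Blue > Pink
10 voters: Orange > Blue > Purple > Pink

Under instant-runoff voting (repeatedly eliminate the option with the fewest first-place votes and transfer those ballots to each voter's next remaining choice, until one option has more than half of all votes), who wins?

Round 1: Purple 12, Blue 0, Pink 21, Orange 32. Blue eliminated.
Round 2: Purple 12, Pink 21, Orange 32. Purple eliminated.
Round 3: Pink 33, Orange 32. Pink has a majority (≥33).

Pink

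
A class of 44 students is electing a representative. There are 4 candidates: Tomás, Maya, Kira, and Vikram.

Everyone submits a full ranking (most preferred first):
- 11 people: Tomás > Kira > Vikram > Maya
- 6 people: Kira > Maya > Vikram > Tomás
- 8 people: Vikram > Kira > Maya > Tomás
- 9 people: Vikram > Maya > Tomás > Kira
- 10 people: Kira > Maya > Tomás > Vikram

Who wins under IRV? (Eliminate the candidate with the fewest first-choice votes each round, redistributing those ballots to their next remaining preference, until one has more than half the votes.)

Round 1: Tomás 11, Maya 0, Kira 16, Vikram 17. Maya eliminated.
Round 2: Tomás 11, Kira 16, Vikram 17. Tomás eliminated.
Round 3: Kira 27, Vikram 17. Kira has a majority (≥23).

Kira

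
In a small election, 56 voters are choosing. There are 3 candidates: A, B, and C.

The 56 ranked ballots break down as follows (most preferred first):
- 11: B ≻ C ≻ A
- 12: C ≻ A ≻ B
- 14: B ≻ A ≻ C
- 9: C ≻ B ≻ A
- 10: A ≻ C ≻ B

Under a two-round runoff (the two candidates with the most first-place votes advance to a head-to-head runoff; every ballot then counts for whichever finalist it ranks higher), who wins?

C

Round 1 first-place votes: A 10, B 25, C 21. B and C advance.
Runoff: B is ranked above C on 25 ballots, C above B on 31.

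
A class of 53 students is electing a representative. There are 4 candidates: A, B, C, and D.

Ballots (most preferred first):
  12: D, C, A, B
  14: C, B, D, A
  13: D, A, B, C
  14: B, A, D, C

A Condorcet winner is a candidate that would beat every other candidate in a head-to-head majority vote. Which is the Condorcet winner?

B

B vs A: 28–25
B vs C: 27–26
B vs D: 28–25
B beats every other candidate.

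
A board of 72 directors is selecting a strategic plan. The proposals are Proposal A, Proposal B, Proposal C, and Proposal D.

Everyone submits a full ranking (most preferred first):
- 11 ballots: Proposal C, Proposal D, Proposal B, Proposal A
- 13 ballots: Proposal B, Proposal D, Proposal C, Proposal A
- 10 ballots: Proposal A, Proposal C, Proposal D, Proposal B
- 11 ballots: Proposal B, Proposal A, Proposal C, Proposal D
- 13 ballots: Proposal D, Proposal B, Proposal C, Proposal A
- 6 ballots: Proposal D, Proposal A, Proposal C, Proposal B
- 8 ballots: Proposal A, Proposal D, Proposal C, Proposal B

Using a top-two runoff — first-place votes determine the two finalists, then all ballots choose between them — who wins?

Round 1 first-place votes: Proposal A 18, Proposal B 24, Proposal C 11, Proposal D 19. Proposal B and Proposal D advance.
Runoff: Proposal B is ranked above Proposal D on 24 ballots, Proposal D above Proposal B on 48.

Proposal D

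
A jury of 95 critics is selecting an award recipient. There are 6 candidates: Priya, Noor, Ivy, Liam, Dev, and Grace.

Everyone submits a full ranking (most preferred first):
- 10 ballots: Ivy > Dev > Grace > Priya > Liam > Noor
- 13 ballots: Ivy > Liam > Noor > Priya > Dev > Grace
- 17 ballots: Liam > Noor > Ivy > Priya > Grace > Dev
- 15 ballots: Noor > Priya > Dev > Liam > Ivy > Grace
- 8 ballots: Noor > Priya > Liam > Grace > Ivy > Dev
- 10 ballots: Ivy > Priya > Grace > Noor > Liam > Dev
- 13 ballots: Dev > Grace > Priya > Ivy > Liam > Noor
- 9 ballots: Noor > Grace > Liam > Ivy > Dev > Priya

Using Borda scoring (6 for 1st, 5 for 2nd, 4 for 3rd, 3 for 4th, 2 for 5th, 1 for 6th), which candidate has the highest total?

Priya: 10×3 + 13×3 + 17×3 + 15×5 + 8×5 + 10×5 + 13×4 + 9×1 = 346
Noor: 10×1 + 13×4 + 17×5 + 15×6 + 8×6 + 10×3 + 13×1 + 9×6 = 382
Ivy: 10×6 + 13×6 + 17×4 + 15×2 + 8×2 + 10×6 + 13×3 + 9×3 = 378
Liam: 10×2 + 13×5 + 17×6 + 15×3 + 8×4 + 10×2 + 13×2 + 9×4 = 346
Dev: 10×5 + 13×2 + 17×1 + 15×4 + 8×1 + 10×1 + 13×6 + 9×2 = 267
Grace: 10×4 + 13×1 + 17×2 + 15×1 + 8×3 + 10×4 + 13×5 + 9×5 = 276

Noor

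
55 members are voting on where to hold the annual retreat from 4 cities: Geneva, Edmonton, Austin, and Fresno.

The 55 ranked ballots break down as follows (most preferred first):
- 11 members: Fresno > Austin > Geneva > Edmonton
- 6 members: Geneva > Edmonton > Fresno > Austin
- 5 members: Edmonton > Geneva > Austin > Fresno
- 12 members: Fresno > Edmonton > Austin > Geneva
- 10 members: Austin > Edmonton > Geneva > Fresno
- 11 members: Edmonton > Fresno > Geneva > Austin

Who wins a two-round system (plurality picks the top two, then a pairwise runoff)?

Edmonton

Round 1 first-place votes: Geneva 6, Edmonton 16, Austin 10, Fresno 23. Fresno and Edmonton advance.
Runoff: Fresno is ranked above Edmonton on 23 ballots, Edmonton above Fresno on 32.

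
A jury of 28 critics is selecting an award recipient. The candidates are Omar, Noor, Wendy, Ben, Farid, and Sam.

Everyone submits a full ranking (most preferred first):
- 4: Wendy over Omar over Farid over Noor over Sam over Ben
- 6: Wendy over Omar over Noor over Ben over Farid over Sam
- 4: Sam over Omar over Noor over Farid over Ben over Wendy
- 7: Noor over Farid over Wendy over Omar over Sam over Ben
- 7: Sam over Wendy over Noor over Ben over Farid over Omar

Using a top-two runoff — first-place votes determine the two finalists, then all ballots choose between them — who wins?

Wendy

Round 1 first-place votes: Omar 0, Noor 7, Wendy 10, Ben 0, Farid 0, Sam 11. Sam and Wendy advance.
Runoff: Sam is ranked above Wendy on 11 ballots, Wendy above Sam on 17.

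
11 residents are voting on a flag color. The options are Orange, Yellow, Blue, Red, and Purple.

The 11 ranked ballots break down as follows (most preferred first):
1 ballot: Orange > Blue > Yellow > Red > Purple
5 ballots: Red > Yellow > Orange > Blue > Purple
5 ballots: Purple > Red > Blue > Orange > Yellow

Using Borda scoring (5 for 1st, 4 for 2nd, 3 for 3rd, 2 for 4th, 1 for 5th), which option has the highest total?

Red

Orange: 1×5 + 5×3 + 5×2 = 30
Yellow: 1×3 + 5×4 + 5×1 = 28
Blue: 1×4 + 5×2 + 5×3 = 29
Red: 1×2 + 5×5 + 5×4 = 47
Purple: 1×1 + 5×1 + 5×5 = 31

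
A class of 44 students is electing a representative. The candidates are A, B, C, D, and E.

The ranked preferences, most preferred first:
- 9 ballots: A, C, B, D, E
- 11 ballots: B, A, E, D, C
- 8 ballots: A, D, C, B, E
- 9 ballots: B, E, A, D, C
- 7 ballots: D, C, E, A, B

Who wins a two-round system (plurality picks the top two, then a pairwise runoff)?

A

Round 1 first-place votes: A 17, B 20, C 0, D 7, E 0. B and A advance.
Runoff: B is ranked above A on 20 ballots, A above B on 24.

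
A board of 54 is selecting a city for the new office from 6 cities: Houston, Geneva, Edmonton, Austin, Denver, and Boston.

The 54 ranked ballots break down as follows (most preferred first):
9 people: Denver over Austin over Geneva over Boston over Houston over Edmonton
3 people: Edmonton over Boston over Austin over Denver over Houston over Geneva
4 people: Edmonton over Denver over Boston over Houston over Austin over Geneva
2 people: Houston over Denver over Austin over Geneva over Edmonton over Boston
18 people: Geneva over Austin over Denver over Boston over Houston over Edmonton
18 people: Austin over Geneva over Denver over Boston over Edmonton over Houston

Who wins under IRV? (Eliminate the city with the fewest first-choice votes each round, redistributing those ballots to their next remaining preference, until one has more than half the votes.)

Round 1: Houston 2, Geneva 18, Edmonton 7, Austin 18, Denver 9, Boston 0. Boston eliminated.
Round 2: Houston 2, Geneva 18, Edmonton 7, Austin 18, Denver 9. Houston eliminated.
Round 3: Geneva 18, Edmonton 7, Austin 18, Denver 11. Edmonton eliminated.
Round 4: Geneva 18, Austin 21, Denver 15. Denver eliminated.
Round 5: Geneva 18, Austin 36. Austin has a majority (≥28).

Austin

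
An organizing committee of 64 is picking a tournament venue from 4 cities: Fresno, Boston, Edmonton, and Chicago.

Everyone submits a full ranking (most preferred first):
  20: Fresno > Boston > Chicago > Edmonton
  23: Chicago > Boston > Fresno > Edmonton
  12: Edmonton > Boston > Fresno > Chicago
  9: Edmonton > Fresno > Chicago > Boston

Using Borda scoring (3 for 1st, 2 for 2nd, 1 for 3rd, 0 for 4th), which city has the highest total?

Fresno

Fresno: 20×3 + 23×1 + 12×1 + 9×2 = 113
Boston: 20×2 + 23×2 + 12×2 + 9×0 = 110
Edmonton: 20×0 + 23×0 + 12×3 + 9×3 = 63
Chicago: 20×1 + 23×3 + 12×0 + 9×1 = 98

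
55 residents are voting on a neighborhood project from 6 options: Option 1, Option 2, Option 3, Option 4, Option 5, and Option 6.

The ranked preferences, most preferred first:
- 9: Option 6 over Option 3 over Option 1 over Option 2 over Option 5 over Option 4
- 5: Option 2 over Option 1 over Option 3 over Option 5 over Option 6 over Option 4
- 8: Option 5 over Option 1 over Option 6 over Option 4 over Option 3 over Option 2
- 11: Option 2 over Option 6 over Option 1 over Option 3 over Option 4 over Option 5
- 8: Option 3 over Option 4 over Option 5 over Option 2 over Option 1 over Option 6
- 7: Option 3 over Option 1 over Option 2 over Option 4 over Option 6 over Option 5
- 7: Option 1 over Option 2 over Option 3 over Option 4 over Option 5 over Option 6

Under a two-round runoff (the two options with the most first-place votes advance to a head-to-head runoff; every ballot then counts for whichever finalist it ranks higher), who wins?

Option 3

Round 1 first-place votes: Option 1 7, Option 2 16, Option 3 15, Option 4 0, Option 5 8, Option 6 9. Option 2 and Option 3 advance.
Runoff: Option 2 is ranked above Option 3 on 23 ballots, Option 3 above Option 2 on 32.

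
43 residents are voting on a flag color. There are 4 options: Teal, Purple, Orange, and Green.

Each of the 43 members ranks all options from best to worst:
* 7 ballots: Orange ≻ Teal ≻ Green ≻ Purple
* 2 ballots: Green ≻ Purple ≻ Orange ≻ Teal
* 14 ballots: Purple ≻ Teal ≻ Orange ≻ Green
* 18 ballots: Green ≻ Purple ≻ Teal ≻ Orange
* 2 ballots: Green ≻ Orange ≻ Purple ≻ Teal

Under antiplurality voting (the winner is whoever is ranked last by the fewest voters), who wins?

Last-place votes: Teal 4, Purple 7, Orange 18, Green 14.

Teal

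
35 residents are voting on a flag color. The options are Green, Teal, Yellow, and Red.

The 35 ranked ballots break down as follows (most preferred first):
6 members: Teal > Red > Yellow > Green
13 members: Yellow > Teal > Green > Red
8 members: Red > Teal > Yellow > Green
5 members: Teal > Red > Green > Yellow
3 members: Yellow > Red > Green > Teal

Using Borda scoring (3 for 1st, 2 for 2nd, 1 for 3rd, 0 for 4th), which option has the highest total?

Teal

Green: 6×0 + 13×1 + 8×0 + 5×1 + 3×1 = 21
Teal: 6×3 + 13×2 + 8×2 + 5×3 + 3×0 = 75
Yellow: 6×1 + 13×3 + 8×1 + 5×0 + 3×3 = 62
Red: 6×2 + 13×0 + 8×3 + 5×2 + 3×2 = 52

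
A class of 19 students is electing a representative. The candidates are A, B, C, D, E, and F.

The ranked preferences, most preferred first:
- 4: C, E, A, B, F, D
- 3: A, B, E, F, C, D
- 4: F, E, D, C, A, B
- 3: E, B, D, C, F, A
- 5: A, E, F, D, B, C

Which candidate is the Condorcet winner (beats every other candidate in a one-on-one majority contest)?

E

E vs A: 11–8
E vs B: 16–3
E vs C: 15–4
E vs D: 19–0
E vs F: 15–4
E beats every other candidate.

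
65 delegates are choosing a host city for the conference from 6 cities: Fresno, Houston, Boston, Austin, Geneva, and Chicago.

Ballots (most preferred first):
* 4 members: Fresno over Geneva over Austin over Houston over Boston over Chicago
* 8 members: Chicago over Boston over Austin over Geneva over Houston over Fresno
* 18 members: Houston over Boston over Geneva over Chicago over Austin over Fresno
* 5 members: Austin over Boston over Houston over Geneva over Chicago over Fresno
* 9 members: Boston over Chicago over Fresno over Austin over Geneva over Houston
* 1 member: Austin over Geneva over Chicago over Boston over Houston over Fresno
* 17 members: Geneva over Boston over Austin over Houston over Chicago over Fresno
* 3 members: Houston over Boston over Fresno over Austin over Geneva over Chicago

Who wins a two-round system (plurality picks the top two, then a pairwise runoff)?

Round 1 first-place votes: Fresno 4, Houston 21, Boston 9, Austin 6, Geneva 17, Chicago 8. Houston and Geneva advance.
Runoff: Houston is ranked above Geneva on 26 ballots, Geneva above Houston on 39.

Geneva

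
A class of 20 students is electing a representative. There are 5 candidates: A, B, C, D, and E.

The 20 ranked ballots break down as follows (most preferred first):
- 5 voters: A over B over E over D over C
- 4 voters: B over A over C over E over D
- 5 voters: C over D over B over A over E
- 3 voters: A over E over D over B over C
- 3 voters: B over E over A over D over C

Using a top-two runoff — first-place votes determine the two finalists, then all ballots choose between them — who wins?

B

Round 1 first-place votes: A 8, B 7, C 5, D 0, E 0. A and B advance.
Runoff: A is ranked above B on 8 ballots, B above A on 12.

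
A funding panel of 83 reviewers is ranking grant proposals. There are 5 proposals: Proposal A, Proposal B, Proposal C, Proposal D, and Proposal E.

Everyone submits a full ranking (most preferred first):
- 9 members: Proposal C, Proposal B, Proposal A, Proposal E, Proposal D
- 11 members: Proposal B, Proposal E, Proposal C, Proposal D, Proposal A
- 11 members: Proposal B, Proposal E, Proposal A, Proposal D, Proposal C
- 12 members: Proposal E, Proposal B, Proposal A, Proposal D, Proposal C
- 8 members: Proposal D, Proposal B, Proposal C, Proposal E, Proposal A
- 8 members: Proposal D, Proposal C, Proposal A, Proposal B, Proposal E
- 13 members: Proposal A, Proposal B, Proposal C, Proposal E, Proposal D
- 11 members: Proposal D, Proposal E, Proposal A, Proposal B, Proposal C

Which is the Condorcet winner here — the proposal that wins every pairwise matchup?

Proposal B vs Proposal A: 51–32
Proposal B vs Proposal C: 66–17
Proposal B vs Proposal D: 56–27
Proposal B vs Proposal E: 60–23
Proposal B beats every other proposal.

Proposal B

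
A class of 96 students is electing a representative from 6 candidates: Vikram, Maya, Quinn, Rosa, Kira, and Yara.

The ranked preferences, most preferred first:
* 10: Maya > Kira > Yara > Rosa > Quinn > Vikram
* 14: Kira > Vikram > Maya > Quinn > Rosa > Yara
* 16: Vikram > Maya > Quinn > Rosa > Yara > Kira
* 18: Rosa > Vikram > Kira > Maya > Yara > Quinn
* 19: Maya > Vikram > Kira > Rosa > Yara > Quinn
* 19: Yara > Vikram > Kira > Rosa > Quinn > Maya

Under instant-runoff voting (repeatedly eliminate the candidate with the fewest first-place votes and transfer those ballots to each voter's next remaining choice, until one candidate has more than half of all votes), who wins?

Vikram

Round 1: Vikram 16, Maya 29, Quinn 0, Rosa 18, Kira 14, Yara 19. Quinn eliminated.
Round 2: Vikram 16, Maya 29, Rosa 18, Kira 14, Yara 19. Kira eliminated.
Round 3: Vikram 30, Maya 29, Rosa 18, Yara 19. Rosa eliminated.
Round 4: Vikram 48, Maya 29, Yara 19. Yara eliminated.
Round 5: Vikram 67, Maya 29. Vikram has a majority (≥49).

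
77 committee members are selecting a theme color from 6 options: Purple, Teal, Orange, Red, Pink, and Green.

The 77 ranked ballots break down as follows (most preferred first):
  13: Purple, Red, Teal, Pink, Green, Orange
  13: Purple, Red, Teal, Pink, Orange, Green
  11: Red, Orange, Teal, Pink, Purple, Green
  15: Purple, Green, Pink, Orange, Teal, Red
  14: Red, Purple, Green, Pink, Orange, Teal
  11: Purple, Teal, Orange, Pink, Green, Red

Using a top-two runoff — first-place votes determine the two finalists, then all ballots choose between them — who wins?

Round 1 first-place votes: Purple 52, Teal 0, Orange 0, Red 25, Pink 0, Green 0. Purple and Red advance.
Runoff: Purple is ranked above Red on 52 ballots, Red above Purple on 25.

Purple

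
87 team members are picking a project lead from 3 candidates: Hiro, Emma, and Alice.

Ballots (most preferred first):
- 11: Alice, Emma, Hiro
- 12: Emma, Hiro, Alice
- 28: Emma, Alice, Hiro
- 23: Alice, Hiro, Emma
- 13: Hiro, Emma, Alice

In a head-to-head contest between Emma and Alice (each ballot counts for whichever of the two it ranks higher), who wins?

Emma is ranked above Alice on 53 ballots; Alice above Emma on 34.

Emma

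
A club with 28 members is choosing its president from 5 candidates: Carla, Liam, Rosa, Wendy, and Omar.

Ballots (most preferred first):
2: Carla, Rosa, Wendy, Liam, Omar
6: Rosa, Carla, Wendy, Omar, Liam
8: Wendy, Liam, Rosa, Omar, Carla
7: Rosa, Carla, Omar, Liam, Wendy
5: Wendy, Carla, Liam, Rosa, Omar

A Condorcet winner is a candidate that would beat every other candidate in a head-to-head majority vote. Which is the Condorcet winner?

Rosa vs Carla: 21–7
Rosa vs Liam: 15–13
Rosa vs Wendy: 15–13
Rosa vs Omar: 28–0
Rosa beats every other candidate.

Rosa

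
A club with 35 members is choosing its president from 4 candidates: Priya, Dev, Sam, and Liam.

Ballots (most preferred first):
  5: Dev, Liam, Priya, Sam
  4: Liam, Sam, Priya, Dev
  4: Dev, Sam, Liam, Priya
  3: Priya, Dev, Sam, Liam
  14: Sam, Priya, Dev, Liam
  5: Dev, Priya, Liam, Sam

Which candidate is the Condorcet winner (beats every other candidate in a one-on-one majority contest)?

Sam vs Priya: 22–13
Sam vs Dev: 18–17
Sam vs Liam: 21–14
Sam beats every other candidate.

Sam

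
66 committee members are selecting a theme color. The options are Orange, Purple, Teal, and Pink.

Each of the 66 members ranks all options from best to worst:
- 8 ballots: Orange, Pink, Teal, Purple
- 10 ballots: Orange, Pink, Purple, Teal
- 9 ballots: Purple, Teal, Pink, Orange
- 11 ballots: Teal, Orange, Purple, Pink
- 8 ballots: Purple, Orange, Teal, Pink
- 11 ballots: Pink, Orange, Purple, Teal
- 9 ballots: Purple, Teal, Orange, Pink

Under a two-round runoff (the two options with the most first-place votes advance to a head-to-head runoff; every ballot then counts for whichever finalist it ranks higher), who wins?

Orange

Round 1 first-place votes: Orange 18, Purple 26, Teal 11, Pink 11. Purple and Orange advance.
Runoff: Purple is ranked above Orange on 26 ballots, Orange above Purple on 40.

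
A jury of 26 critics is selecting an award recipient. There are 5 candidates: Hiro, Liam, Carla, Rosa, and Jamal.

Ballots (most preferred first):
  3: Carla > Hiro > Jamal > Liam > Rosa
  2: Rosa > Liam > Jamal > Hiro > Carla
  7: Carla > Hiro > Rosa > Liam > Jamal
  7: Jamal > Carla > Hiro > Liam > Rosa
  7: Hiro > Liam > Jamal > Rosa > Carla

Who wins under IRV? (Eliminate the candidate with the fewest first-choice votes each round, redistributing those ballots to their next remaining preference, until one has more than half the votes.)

Round 1: Hiro 7, Liam 0, Carla 10, Rosa 2, Jamal 7. Liam eliminated.
Round 2: Hiro 7, Carla 10, Rosa 2, Jamal 7. Rosa eliminated.
Round 3: Hiro 7, Carla 10, Jamal 9. Hiro eliminated.
Round 4: Carla 10, Jamal 16. Jamal has a majority (≥14).

Jamal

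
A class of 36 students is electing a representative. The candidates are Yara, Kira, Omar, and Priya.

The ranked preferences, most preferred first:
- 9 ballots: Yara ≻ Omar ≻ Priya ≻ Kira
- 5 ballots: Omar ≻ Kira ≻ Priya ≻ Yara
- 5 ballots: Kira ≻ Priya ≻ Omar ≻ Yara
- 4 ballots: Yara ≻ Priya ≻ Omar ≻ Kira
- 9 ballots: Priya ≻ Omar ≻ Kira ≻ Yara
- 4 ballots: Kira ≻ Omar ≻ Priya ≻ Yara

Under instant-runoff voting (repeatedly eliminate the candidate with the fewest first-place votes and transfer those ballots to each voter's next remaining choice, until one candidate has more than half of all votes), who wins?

Kira

Round 1: Yara 13, Kira 9, Omar 5, Priya 9. Omar eliminated.
Round 2: Yara 13, Kira 14, Priya 9. Priya eliminated.
Round 3: Yara 13, Kira 23. Kira has a majority (≥19).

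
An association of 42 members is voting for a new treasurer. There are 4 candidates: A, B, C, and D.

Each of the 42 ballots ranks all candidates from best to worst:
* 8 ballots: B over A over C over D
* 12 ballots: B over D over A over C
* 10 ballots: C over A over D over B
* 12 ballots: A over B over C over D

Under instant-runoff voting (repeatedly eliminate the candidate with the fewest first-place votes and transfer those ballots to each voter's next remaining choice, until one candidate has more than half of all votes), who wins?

A

Round 1: A 12, B 20, C 10, D 0. D eliminated.
Round 2: A 12, B 20, C 10. C eliminated.
Round 3: A 22, B 20. A has a majority (≥22).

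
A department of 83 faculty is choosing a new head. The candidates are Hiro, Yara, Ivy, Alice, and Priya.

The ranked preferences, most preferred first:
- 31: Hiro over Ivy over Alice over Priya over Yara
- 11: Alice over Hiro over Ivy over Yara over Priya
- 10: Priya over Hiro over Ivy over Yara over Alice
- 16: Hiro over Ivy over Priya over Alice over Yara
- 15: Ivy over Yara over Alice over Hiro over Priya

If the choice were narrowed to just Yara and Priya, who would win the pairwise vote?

Priya

Yara is ranked above Priya on 26 ballots; Priya above Yara on 57.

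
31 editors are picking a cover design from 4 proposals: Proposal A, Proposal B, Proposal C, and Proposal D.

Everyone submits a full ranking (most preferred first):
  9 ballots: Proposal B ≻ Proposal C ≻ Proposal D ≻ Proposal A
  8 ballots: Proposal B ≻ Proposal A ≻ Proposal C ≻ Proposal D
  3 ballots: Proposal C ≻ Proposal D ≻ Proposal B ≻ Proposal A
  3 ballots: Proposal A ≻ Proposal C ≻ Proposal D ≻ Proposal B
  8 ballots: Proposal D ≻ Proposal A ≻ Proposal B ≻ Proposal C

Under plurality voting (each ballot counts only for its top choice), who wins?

First-place votes: Proposal A 3, Proposal B 17, Proposal C 3, Proposal D 8.

Proposal B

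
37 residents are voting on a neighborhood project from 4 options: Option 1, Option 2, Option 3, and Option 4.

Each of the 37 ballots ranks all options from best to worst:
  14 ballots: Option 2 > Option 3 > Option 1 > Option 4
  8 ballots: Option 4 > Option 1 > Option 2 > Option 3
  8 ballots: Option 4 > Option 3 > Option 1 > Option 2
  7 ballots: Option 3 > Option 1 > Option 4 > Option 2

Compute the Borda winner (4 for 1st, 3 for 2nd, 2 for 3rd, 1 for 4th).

Option 1: 14×2 + 8×3 + 8×2 + 7×3 = 89
Option 2: 14×4 + 8×2 + 8×1 + 7×1 = 87
Option 3: 14×3 + 8×1 + 8×3 + 7×4 = 102
Option 4: 14×1 + 8×4 + 8×4 + 7×2 = 92

Option 3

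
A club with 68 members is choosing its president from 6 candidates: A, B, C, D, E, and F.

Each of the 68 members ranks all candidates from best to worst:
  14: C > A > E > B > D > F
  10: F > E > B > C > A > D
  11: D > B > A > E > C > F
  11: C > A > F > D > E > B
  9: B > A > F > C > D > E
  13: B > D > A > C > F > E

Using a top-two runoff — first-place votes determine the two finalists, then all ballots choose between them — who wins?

B

Round 1 first-place votes: A 0, B 22, C 25, D 11, E 0, F 10. C and B advance.
Runoff: C is ranked above B on 25 ballots, B above C on 43.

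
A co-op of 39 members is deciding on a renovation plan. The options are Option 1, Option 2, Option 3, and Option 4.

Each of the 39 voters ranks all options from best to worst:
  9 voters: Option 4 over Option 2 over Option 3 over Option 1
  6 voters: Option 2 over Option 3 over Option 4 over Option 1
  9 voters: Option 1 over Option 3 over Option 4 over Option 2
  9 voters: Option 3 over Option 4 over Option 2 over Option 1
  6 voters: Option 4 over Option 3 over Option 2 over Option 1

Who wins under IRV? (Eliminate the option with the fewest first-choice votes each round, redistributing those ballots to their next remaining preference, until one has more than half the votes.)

Option 3

Round 1: Option 1 9, Option 2 6, Option 3 9, Option 4 15. Option 2 eliminated.
Round 2: Option 1 9, Option 3 15, Option 4 15. Option 1 eliminated.
Round 3: Option 3 24, Option 4 15. Option 3 has a majority (≥20).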